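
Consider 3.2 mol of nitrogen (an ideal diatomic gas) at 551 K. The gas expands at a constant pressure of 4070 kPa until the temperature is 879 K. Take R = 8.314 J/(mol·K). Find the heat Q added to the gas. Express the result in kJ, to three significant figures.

Q ≈ 30.5 kJ

Isobaric: W = nRΔT = (3.2)(8.314)(328) = 8726 J.
ΔU = nCᵥΔT with Cᵥ = 5R/2: ΔU = (3.2)(20.79)(328) = 21816 J.
Q = ΔU + W = 21816 + 8726 = 30542 J.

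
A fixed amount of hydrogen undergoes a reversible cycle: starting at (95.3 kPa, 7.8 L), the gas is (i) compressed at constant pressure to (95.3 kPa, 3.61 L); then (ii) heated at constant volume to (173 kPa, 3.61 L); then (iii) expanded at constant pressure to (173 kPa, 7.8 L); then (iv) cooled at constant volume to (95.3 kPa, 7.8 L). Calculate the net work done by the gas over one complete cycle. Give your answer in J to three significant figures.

Constant-volume legs do no work.
W(i) = (95.3)(3.61 − 7.8) = -399.3 J; W(iii) = (173)(7.8 − 3.61) = 724.9 J.
W_net = -399.3 + 724.9 = 325.6 J (the clockwise enclosed area).

W_net ≈ 326 J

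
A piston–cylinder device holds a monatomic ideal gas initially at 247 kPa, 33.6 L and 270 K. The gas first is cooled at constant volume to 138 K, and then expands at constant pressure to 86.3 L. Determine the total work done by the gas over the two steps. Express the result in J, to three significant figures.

Step 1 (isochoric): W = 0 (constant volume).
After step 1: P = 126.2 kPa (V unchanged).
Step 2 (isobaric): W = PΔV = (126.2 kPa)(86.3 − 33.6 L) = 6653 J.
W_total = 0 + 6653 = 6653 J.

W_total ≈ 6650 J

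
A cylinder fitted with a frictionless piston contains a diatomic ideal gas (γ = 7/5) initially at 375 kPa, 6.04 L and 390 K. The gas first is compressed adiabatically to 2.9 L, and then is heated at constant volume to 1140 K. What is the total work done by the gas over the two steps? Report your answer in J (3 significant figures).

Step 1 (adiabatic): W = (P₁V₁ − P₂V₂)/(γ−1) = (2265 − 3038)/0.4 = -1931 J.
Step 2 (isochoric): W = 0 (constant volume).
W_total = -1931 + 0 = -1931 J.

W_total ≈ -1930 J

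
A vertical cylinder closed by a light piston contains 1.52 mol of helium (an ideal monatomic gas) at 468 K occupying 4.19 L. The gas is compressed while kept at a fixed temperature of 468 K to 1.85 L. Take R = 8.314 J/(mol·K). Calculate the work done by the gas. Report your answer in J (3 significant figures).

Isothermal: W = nRT ln(V₂/V₁).
W = (1.52)(8.314)(468) × ln(1.85/4.19)
  = 5914 × -0.8175
W_by_gas = -4835 J.

W ≈ -4830 J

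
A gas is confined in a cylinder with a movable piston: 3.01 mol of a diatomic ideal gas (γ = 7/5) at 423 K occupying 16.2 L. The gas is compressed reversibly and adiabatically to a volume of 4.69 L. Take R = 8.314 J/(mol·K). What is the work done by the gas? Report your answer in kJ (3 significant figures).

W ≈ -17.0 kJ

Adiabatic: TV^(γ−1) = const with γ = 7/5.
T₂ = T₁ (V₁/V₂)^(γ−1) = 423 × (16.2/4.69)^0.4 = 423 × 1.642 = 694.5 K.
W_by = nCᵥ(T₁ − T₂) = (3.01)(20.79)(423 − 694.5) = -16986 J.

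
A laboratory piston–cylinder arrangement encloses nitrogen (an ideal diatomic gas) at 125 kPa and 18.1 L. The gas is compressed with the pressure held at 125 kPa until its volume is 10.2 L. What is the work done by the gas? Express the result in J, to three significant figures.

W ≈ -988 J

Isobaric: W = P ΔV.
W = (125 kPa)(10.2 − 18.1 L) = (125)(-7.9) = -987.5 J.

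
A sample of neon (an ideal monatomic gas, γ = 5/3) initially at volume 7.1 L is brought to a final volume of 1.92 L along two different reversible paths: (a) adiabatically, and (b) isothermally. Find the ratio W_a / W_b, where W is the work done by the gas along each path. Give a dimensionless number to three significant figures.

Path (a) adiabatic: W = P₁V₁(1 − (V₁/V₂)^(γ−1))/(γ−1) → W_a/(P₁V₁) = -2.087.
Path (b) isothermal: W = P₁V₁ ln(V₂/V₁) → W_b/(P₁V₁) = -1.308.
W_a / W_b = -2.087 / -1.308 = 1.596.

W_a / W_b ≈ 1.60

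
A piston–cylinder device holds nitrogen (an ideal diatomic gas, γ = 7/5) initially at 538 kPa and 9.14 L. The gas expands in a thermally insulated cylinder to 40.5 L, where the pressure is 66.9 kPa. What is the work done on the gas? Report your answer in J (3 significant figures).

W ≈ -5520 J

Adiabatic: W = (P₁V₁ − P₂V₂)/(γ − 1) with γ = 7/5.
P₁V₁ = 4917 J, P₂V₂ = 2709 J.
W = (4917 − 2709) / 0.4 = 5520 J.
Work on gas = −W_by = -5520 J.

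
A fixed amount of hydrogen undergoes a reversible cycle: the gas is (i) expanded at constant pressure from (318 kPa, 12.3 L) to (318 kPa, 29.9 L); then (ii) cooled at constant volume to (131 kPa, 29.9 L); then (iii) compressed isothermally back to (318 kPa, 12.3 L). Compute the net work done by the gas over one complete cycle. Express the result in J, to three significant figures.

W_net ≈ 2120 J

Leg (i): W = PΔV = (318)(29.9 − 12.3) = 5597 J.
Leg (ii): W = 0.
Leg (iii): W = PᵢVᵢ ln(V_f/Vᵢ) = (3917) ln(12.3/29.9) = -3479 J.
W_net = 5597 − 3479 = 2118 J.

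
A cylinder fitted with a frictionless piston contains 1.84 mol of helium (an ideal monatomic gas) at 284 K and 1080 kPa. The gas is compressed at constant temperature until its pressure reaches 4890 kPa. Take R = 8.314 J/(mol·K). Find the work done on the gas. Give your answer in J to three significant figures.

Isothermal process: W = nRT ln(V₂/V₁) = nRT ln(P₁/P₂).
W = (1.84)(8.314)(284) × ln(1080/4890)
  = 4345 × ln(0.2209) = 4345 × -1.51
W_by_gas = -6561 J; work on gas = −W_by = 6561 J.

W ≈ 6560 J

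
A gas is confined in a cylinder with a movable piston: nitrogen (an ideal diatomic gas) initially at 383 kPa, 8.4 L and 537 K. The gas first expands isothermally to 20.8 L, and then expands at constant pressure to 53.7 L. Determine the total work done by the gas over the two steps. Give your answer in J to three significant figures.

Step 1 (isothermal): W = P₁V₁ ln(V₂/V₁) = (3217) ln(20.8/8.4) = 2917 J.
After step 1: P = 154.7 kPa, V = 20.8 L, T = 537 K.
Step 2 (isobaric): W = PΔV = (154.7 kPa)(53.7 − 20.8 L) = 5089 J.
W_total = 2917 + 5089 = 8006 J.

W_total ≈ 8010 J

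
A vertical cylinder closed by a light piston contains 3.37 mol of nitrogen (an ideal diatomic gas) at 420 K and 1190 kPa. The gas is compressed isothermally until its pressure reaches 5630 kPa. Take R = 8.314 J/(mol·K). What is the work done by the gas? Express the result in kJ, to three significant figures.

Isothermal process: W = nRT ln(V₂/V₁) = nRT ln(P₁/P₂).
W = (3.37)(8.314)(420) × ln(1190/5630)
  = 11768 × ln(0.2114) = 11768 × -1.554
W_by_gas = -18289 J.

W ≈ -18.3 kJ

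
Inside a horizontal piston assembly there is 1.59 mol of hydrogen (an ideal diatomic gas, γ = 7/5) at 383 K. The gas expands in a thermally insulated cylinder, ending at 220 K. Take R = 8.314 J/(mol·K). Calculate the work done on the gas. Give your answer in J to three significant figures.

Adiabatic ⇒ Q = 0, so W_by = −ΔU = nCᵥ(T₁ − T₂).
Cᵥ = 5R/2 = 20.79 J/(mol·K).
W = (1.59)(20.79)(383 − 220) = 5387 J.
Work on gas = −W_by = -5387 J.

W ≈ -5390 J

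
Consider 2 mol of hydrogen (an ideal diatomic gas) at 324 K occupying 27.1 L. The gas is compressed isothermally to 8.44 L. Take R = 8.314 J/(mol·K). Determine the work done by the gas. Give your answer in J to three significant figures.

Isothermal: W = nRT ln(V₂/V₁).
W = (2)(8.314)(324) × ln(8.44/27.1)
  = 5387 × -1.167
W_by_gas = -6285 J.

W ≈ -6280 J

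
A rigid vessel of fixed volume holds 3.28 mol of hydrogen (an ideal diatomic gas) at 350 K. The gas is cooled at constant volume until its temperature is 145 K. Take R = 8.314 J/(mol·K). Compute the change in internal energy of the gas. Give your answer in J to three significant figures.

ΔU ≈ -14000 J

Constant volume ⇒ W = 0, so Q = ΔU = nCᵥΔT with Cᵥ = 5R/2 = 20.79 J/(mol·K).
ΔU = (3.28)(20.79)(145 − 350) = -13976 J.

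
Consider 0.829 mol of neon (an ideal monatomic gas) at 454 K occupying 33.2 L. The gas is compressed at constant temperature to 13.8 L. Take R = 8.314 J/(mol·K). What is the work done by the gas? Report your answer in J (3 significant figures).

W ≈ -2750 J

Isothermal: W = nRT ln(V₂/V₁).
W = (0.829)(8.314)(454) × ln(13.8/33.2)
  = 3129 × -0.8779
W_by_gas = -2747 J.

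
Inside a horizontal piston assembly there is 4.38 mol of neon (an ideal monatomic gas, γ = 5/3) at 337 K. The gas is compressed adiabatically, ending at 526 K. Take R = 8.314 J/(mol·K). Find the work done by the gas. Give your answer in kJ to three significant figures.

W ≈ -10.3 kJ

Adiabatic ⇒ Q = 0, so W_by = −ΔU = nCᵥ(T₁ − T₂).
Cᵥ = 3R/2 = 12.47 J/(mol·K).
W = (4.38)(12.47)(337 − 526) = -10324 J.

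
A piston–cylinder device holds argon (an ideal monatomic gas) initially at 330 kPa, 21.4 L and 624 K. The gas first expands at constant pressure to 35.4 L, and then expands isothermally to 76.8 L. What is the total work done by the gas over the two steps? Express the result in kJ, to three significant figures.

W_total ≈ 13.7 kJ

Step 1 (isobaric): W = PΔV = (330 kPa)(35.4 − 21.4 L) = 4620 J.
After step 1: P = 330 kPa, V = 35.4 L, T = 1032 K.
Step 2 (isothermal): W = P₁V₁ ln(V₂/V₁) = (11682) ln(76.8/35.4) = 9048 J.
W_total = 4620 + 9048 = 13668 J.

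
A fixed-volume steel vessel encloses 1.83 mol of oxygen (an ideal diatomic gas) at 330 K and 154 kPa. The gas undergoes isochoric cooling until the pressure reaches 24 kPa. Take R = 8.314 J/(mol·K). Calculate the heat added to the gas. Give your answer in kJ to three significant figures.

Constant volume ⇒ W = 0, so Q = ΔU = nCᵥΔT with Cᵥ = 5R/2 = 20.79 J/(mol·K).
At constant V, T₂/T₁ = P₂/P₁ ⇒ ΔT = T₁(P₂/P₁ − 1) = 330·(24/154 − 1) = -278.6 K.
ΔU = (1.83)(20.79)(-278.6) = -10596 J.

Q ≈ -10.6 kJ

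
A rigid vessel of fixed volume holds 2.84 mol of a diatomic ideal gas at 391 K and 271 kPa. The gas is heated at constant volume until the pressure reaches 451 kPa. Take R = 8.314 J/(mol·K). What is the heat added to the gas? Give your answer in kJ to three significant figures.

Q ≈ 15.3 kJ

Constant volume ⇒ W = 0, so Q = ΔU = nCᵥΔT with Cᵥ = 5R/2 = 20.79 J/(mol·K).
At constant V, T₂/T₁ = P₂/P₁ ⇒ ΔT = T₁(P₂/P₁ − 1) = 391·(451/271 − 1) = 259.7 K.
ΔU = (2.84)(20.79)(259.7) = 15330 J.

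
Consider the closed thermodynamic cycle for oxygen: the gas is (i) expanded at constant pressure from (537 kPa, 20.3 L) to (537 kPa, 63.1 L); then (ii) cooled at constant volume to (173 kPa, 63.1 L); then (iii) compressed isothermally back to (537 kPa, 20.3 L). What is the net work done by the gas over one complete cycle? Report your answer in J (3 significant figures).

W_net ≈ 10600 J

Leg (i): W = PΔV = (537)(63.1 − 20.3) = 22984 J.
Leg (ii): W = 0.
Leg (iii): W = PᵢVᵢ ln(V_f/Vᵢ) = (10916) ln(20.3/63.1) = -12380 J.
W_net = 22984 − 12380 = 10603 J.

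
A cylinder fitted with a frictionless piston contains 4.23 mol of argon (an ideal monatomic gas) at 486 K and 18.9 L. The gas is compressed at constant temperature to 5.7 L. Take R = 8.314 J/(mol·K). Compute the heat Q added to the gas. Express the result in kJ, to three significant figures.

Q ≈ -20.5 kJ

Isothermal ⇒ ΔU = 0, so Q = W = nRT ln(V₂/V₁).
Q = (4.23)(8.314)(486) ln(5.7/18.9) = 17092 × -1.199 = -20488 J.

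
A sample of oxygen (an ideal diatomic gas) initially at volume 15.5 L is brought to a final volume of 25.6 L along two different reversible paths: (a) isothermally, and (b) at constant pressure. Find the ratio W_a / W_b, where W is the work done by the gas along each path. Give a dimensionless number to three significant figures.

W_a / W_b ≈ 0.770

Path (a) isothermal: W = P₁V₁ ln(V₂/V₁) → W_a/(P₁V₁) = 0.5018.
Path (b) isobaric: W = P₁(V₂ − V₁) → W_b/(P₁V₁) = 0.6516.
W_a / W_b = 0.5018 / 0.6516 = 0.77.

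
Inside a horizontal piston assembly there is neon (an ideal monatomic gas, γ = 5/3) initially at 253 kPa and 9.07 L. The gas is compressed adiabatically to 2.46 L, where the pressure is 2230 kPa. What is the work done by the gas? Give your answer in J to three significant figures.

W ≈ -4790 J

Adiabatic: W = (P₁V₁ − P₂V₂)/(γ − 1) with γ = 5/3.
P₁V₁ = 2295 J, P₂V₂ = 5486 J.
W = (2295 − 5486) / 0.6667 = -4787 J.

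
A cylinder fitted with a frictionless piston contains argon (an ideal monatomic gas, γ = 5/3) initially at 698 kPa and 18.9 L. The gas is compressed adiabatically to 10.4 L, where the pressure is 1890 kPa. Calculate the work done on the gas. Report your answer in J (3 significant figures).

Adiabatic: W = (P₁V₁ − P₂V₂)/(γ − 1) with γ = 5/3.
P₁V₁ = 13192 J, P₂V₂ = 19656 J.
W = (13192 − 19656) / 0.6667 = -9696 J.
Work on gas = −W_by = 9696 J.

W ≈ 9700 J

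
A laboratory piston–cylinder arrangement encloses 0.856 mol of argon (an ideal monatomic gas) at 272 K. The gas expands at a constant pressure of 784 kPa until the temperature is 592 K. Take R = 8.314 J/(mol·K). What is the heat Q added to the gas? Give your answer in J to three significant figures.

Q ≈ 5690 J

Isobaric: W = nRΔT = (0.856)(8.314)(320) = 2277 J.
ΔU = nCᵥΔT with Cᵥ = 3R/2: ΔU = (0.856)(12.47)(320) = 3416 J.
Q = ΔU + W = 3416 + 2277 = 5693 J.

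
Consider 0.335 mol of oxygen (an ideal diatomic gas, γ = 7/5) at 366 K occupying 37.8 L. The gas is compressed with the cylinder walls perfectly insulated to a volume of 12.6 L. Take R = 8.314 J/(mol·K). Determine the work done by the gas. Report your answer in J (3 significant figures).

W ≈ -1410 J

Adiabatic: TV^(γ−1) = const with γ = 7/5.
T₂ = T₁ (V₁/V₂)^(γ−1) = 366 × (37.8/12.6)^0.4 = 366 × 1.552 = 568 K.
W_by = nCᵥ(T₁ − T₂) = (0.335)(20.79)(366 − 568) = -1406 J.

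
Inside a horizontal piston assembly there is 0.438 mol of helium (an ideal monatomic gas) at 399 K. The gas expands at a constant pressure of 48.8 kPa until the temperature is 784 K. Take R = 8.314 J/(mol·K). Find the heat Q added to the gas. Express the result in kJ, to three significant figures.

Isobaric: W = nRΔT = (0.438)(8.314)(385) = 1402 J.
ΔU = nCᵥΔT with Cᵥ = 3R/2: ΔU = (0.438)(12.47)(385) = 2103 J.
Q = ΔU + W = 2103 + 1402 = 3505 J.

Q ≈ 3.50 kJ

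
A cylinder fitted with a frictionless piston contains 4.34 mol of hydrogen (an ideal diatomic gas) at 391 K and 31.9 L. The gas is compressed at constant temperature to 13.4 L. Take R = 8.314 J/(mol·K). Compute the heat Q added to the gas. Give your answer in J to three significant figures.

Isothermal ⇒ ΔU = 0, so Q = W = nRT ln(V₂/V₁).
Q = (4.34)(8.314)(391) ln(13.4/31.9) = 14108 × -0.8674 = -12237 J.

Q ≈ -12200 J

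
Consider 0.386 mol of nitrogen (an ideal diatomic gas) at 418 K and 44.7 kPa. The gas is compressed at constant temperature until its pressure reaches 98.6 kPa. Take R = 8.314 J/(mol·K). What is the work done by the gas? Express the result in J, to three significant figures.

W ≈ -1060 J

Isothermal process: W = nRT ln(V₂/V₁) = nRT ln(P₁/P₂).
W = (0.386)(8.314)(418) × ln(44.7/98.6)
  = 1341 × ln(0.4533) = 1341 × -0.7911
W_by_gas = -1061 J.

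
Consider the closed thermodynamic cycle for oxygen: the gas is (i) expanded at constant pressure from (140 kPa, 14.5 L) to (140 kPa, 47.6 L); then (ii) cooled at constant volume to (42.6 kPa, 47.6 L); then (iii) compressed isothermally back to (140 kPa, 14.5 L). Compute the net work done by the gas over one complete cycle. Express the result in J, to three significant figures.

Leg (i): W = PΔV = (140)(47.6 − 14.5) = 4634 J.
Leg (ii): W = 0.
Leg (iii): W = PᵢVᵢ ln(V_f/Vᵢ) = (2028) ln(14.5/47.6) = -2410 J.
W_net = 4634 − 2410 = 2224 J.

W_net ≈ 2220 J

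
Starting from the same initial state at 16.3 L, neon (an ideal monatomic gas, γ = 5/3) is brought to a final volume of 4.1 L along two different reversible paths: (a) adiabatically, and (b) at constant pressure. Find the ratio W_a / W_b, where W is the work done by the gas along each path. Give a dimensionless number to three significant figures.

W_a / W_b ≈ 3.03

Path (a) adiabatic: W = P₁V₁(1 − (V₁/V₂)^(γ−1))/(γ−1) → W_a/(P₁V₁) = -2.264.
Path (b) isobaric: W = P₁(V₂ − V₁) → W_b/(P₁V₁) = -0.7485.
W_a / W_b = -2.264 / -0.7485 = 3.025.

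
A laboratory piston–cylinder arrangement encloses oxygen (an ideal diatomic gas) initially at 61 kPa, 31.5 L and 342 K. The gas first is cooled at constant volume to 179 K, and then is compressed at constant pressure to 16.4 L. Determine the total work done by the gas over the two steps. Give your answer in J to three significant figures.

W_total ≈ -482 J

Step 1 (isochoric): W = 0 (constant volume).
After step 1: P = 31.93 kPa (V unchanged).
Step 2 (isobaric): W = PΔV = (31.93 kPa)(16.4 − 31.5 L) = -482.1 J.
W_total = 0 − 482.1 = -482.1 J.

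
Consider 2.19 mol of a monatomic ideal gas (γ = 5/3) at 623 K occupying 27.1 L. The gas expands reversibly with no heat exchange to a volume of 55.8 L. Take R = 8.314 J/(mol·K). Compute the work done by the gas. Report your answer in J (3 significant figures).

Adiabatic: TV^(γ−1) = const with γ = 5/3.
T₂ = T₁ (V₁/V₂)^(γ−1) = 623 × (27.1/55.8)^0.667 = 623 × 0.6179 = 384.9 K.
W_by = nCᵥ(T₁ − T₂) = (2.19)(12.47)(623 − 384.9) = 6502 J.

W ≈ 6500 J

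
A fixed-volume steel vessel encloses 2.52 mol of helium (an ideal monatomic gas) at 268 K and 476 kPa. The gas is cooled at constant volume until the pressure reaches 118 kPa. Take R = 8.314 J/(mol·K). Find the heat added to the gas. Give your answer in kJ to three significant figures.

Constant volume ⇒ W = 0, so Q = ΔU = nCᵥΔT with Cᵥ = 3R/2 = 12.47 J/(mol·K).
At constant V, T₂/T₁ = P₂/P₁ ⇒ ΔT = T₁(P₂/P₁ − 1) = 268·(118/476 − 1) = -201.6 K.
ΔU = (2.52)(12.47)(-201.6) = -6335 J.

Q ≈ -6.33 kJ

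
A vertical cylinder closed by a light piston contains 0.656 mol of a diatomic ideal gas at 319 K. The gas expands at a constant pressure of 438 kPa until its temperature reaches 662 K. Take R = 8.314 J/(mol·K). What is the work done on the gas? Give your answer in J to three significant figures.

Isobaric: W = P ΔV = nR ΔT.
W = (0.656)(8.314)(662 − 319) = 1871 J.
Work on gas = −W_by = -1871 J.

W ≈ -1870 J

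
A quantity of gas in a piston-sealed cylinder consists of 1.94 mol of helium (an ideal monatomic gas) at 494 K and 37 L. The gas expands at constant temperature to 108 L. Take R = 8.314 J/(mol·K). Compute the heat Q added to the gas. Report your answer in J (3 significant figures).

Isothermal ⇒ ΔU = 0, so Q = W = nRT ln(V₂/V₁).
Q = (1.94)(8.314)(494) ln(108/37) = 7968 × 1.071 = 8535 J.

Q ≈ 8540 J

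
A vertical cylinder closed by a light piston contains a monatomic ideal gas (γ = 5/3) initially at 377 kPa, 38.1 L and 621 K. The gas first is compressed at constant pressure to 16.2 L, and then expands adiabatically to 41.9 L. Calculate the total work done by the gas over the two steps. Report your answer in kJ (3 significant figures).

W_total ≈ -3.96 kJ

Step 1 (isobaric): W = PΔV = (377 kPa)(16.2 − 38.1 L) = -8256 J.
After step 1: P = 377 kPa, V = 16.2 L, T = 264 K.
Step 2 (adiabatic): W = (P₁V₁ − P₂V₂)/(γ−1) = (6107 − 3241)/0.667 = 4299 J.
W_total = -8256 + 4299 = -3957 J.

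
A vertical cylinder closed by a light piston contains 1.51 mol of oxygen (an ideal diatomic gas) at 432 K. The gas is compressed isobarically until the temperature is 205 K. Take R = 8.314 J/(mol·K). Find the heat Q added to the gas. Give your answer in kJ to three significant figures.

Isobaric: W = nRΔT = (1.51)(8.314)(-227) = -2850 J.
ΔU = nCᵥΔT with Cᵥ = 5R/2: ΔU = (1.51)(20.79)(-227) = -7124 J.
Q = ΔU + W = -7124 − 2850 = -9974 J.

Q ≈ -9.97 kJ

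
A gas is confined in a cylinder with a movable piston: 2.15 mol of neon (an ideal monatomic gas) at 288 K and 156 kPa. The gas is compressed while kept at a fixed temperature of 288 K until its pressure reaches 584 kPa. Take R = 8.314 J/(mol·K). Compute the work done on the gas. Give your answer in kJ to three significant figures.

Isothermal process: W = nRT ln(V₂/V₁) = nRT ln(P₁/P₂).
W = (2.15)(8.314)(288) × ln(156/584)
  = 5148 × ln(0.2671) = 5148 × -1.32
W_by_gas = -6796 J; work on gas = −W_by = 6796 J.

W ≈ 6.80 kJ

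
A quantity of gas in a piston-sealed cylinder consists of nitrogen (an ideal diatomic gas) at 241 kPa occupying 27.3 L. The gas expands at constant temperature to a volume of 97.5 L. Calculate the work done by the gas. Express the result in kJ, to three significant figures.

W ≈ 8.38 kJ

Isothermal: W = nRT ln(V₂/V₁) = P₁V₁ ln(V₂/V₁).
P₁V₁ = (241 kPa)(27.3 L) = 6579 J.
W = 6579 × ln(97.5/27.3) = 6579 × 1.273
W_by_gas = 8375 J.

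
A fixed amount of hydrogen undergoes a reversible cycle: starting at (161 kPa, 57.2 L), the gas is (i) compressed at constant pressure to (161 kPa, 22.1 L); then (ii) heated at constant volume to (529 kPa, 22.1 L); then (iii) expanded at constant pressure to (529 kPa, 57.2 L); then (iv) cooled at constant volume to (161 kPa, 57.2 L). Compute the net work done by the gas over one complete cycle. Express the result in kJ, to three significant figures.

Constant-volume legs do no work.
W(i) = (161)(22.1 − 57.2) = -5651 J; W(iii) = (529)(57.2 − 22.1) = 18568 J.
W_net = -5651 + 18568 = 12917 J (the clockwise enclosed area).

W_net ≈ 12.9 kJ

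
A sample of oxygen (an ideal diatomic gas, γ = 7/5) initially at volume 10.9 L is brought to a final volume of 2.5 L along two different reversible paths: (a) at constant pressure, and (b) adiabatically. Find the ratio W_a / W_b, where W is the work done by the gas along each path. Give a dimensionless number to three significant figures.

Path (a) isobaric: W = P₁(V₂ − V₁) → W_a/(P₁V₁) = -0.7706.
Path (b) adiabatic: W = P₁V₁(1 − (V₁/V₂)^(γ−1))/(γ−1) → W_b/(P₁V₁) = -2.005.
W_a / W_b = -0.7706 / -2.005 = 0.3843.

W_a / W_b ≈ 0.384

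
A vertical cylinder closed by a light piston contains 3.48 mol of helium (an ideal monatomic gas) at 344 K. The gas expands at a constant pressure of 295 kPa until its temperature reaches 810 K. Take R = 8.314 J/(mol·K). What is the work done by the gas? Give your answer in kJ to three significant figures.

Isobaric: W = P ΔV = nR ΔT.
W = (3.48)(8.314)(810 − 344) = 13483 J.

W ≈ 13.5 kJ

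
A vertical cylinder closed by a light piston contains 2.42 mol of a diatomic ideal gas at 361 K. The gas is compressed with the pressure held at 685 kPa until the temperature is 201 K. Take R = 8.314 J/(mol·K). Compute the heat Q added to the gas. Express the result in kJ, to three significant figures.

Q ≈ -11.3 kJ

Isobaric: W = nRΔT = (2.42)(8.314)(-160) = -3219 J.
ΔU = nCᵥΔT with Cᵥ = 5R/2: ΔU = (2.42)(20.79)(-160) = -8048 J.
Q = ΔU + W = -8048 − 3219 = -11267 J.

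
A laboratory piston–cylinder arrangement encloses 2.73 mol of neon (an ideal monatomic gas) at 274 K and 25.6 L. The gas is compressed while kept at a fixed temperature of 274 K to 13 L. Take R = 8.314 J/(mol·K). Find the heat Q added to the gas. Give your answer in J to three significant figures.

Isothermal ⇒ ΔU = 0, so Q = W = nRT ln(V₂/V₁).
Q = (2.73)(8.314)(274) ln(13/25.6) = 6219 × -0.6776 = -4214 J.

Q ≈ -4210 J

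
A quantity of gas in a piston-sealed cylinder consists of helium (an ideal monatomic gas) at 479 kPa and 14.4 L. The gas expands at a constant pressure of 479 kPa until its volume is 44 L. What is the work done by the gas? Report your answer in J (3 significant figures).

W ≈ 14200 J

Isobaric: W = P ΔV.
W = (479 kPa)(44 − 14.4 L) = (479)(29.6) = 14178 J.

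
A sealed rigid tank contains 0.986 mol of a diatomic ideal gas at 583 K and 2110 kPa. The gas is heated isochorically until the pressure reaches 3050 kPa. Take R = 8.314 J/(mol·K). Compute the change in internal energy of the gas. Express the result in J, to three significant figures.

Constant volume ⇒ W = 0, so Q = ΔU = nCᵥΔT with Cᵥ = 5R/2 = 20.79 J/(mol·K).
At constant V, T₂/T₁ = P₂/P₁ ⇒ ΔT = T₁(P₂/P₁ − 1) = 583·(3050/2110 − 1) = 259.7 K.
ΔU = (0.986)(20.79)(259.7) = 5323 J.

ΔU ≈ 5320 J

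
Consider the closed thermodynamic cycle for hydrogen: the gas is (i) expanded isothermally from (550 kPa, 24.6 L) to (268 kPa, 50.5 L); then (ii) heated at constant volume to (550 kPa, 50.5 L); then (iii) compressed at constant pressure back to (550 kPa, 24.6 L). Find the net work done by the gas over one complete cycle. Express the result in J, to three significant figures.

W_net ≈ -4510 J

Leg (i): W = PᵢVᵢ ln(V_f/Vᵢ) = (13530) ln(50.5/24.6) = 9731 J.
Leg (ii): W = 0.
Leg (iii): W = PΔV = (550)(24.6 − 50.5) = -14245 J.
W_net = 9731 − 14245 = -4514 J.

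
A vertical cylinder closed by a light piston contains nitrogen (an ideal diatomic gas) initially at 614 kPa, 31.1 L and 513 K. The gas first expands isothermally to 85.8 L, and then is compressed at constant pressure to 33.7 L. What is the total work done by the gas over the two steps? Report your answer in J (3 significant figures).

W_total ≈ 7780 J

Step 1 (isothermal): W = P₁V₁ ln(V₂/V₁) = (19095) ln(85.8/31.1) = 19378 J.
After step 1: P = 222.6 kPa, V = 85.8 L, T = 513 K.
Step 2 (isobaric): W = PΔV = (222.6 kPa)(33.7 − 85.8 L) = -11595 J.
W_total = 19378 − 11595 = 7783 J.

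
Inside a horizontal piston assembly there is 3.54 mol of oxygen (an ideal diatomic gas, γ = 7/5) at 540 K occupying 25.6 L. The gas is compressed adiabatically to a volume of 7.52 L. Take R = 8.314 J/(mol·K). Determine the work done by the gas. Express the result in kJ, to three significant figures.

W ≈ -25.1 kJ

Adiabatic: TV^(γ−1) = const with γ = 7/5.
T₂ = T₁ (V₁/V₂)^(γ−1) = 540 × (25.6/7.52)^0.4 = 540 × 1.632 = 881.5 K.
W_by = nCᵥ(T₁ − T₂) = (3.54)(20.79)(540 − 881.5) = -25124 J.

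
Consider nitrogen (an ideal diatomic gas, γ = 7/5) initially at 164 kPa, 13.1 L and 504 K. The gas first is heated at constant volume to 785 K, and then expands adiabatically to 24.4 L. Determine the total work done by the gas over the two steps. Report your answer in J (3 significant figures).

Step 1 (isochoric): W = 0 (constant volume).
After step 1: P = 255.4 kPa (V unchanged).
Step 2 (adiabatic): W = (P₁V₁ − P₂V₂)/(γ−1) = (3346 − 2609)/0.4 = 1843 J.
W_total = 0 + 1843 = 1843 J.

W_total ≈ 1840 J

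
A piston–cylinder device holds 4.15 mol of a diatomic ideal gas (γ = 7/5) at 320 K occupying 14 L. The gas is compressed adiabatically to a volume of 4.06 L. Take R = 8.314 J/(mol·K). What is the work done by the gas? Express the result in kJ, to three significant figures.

W ≈ -17.7 kJ

Adiabatic: TV^(γ−1) = const with γ = 7/5.
T₂ = T₁ (V₁/V₂)^(γ−1) = 320 × (14/4.06)^0.4 = 320 × 1.641 = 525 K.
W_by = nCᵥ(T₁ − T₂) = (4.15)(20.79)(320 − 525) = -17686 J.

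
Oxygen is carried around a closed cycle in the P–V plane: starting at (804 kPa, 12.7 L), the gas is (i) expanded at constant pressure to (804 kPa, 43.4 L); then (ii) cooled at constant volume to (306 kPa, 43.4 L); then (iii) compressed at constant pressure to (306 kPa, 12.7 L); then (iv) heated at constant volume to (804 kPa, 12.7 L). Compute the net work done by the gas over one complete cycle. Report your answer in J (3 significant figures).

Constant-volume legs do no work.
W(i) = (804)(43.4 − 12.7) = 24683 J; W(iii) = (306)(12.7 − 43.4) = -9394 J.
W_net = 24683 − 9394 = 15289 J (the clockwise enclosed area).

W_net ≈ 15300 J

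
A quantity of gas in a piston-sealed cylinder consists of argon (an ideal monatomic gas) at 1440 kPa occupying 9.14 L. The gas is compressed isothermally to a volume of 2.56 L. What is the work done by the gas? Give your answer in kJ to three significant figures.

W ≈ -16.8 kJ

Isothermal: W = nRT ln(V₂/V₁) = P₁V₁ ln(V₂/V₁).
P₁V₁ = (1440 kPa)(9.14 L) = 13162 J.
W = 13162 × ln(2.56/9.14) = 13162 × -1.273
W_by_gas = -16750 J.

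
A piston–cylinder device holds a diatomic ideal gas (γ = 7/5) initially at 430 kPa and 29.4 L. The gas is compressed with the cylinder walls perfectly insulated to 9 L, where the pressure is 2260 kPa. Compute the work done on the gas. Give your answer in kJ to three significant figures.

W ≈ 19.2 kJ

Adiabatic: W = (P₁V₁ − P₂V₂)/(γ − 1) with γ = 7/5.
P₁V₁ = 12642 J, P₂V₂ = 20340 J.
W = (12642 − 20340) / 0.4 = -19245 J.
Work on gas = −W_by = 19245 J.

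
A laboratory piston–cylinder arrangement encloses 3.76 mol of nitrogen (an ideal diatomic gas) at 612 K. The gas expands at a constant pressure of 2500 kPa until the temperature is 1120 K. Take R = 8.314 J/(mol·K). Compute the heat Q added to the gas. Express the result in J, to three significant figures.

Q ≈ 55600 J

Isobaric: W = nRΔT = (3.76)(8.314)(508) = 15880 J.
ΔU = nCᵥΔT with Cᵥ = 5R/2: ΔU = (3.76)(20.79)(508) = 39701 J.
Q = ΔU + W = 39701 + 15880 = 55581 J.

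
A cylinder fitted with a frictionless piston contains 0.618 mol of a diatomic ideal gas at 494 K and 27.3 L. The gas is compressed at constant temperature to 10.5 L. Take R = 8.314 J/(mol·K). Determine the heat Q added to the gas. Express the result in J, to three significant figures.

Isothermal ⇒ ΔU = 0, so Q = W = nRT ln(V₂/V₁).
Q = (0.618)(8.314)(494) ln(10.5/27.3) = 2538 × -0.9555 = -2425 J.

Q ≈ -2430 J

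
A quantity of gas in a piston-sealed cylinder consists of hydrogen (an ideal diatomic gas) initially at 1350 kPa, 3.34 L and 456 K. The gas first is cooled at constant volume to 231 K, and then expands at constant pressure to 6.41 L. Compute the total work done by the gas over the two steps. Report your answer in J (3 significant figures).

Step 1 (isochoric): W = 0 (constant volume).
After step 1: P = 683.9 kPa (V unchanged).
Step 2 (isobaric): W = PΔV = (683.9 kPa)(6.41 − 3.34 L) = 2100 J.
W_total = 0 + 2100 = 2100 J.

W_total ≈ 2100 J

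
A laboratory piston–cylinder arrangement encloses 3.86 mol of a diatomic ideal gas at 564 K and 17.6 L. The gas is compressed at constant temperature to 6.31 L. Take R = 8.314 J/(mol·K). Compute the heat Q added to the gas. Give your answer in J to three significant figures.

Q ≈ -18600 J

Isothermal ⇒ ΔU = 0, so Q = W = nRT ln(V₂/V₁).
Q = (3.86)(8.314)(564) ln(6.31/17.6) = 18100 × -1.026 = -18566 J.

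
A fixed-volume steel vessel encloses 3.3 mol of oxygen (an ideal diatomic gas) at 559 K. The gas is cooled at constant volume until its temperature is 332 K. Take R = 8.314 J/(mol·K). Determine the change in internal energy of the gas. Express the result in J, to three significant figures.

Constant volume ⇒ W = 0, so Q = ΔU = nCᵥΔT with Cᵥ = 5R/2 = 20.79 J/(mol·K).
ΔU = (3.3)(20.79)(332 − 559) = -15570 J.

ΔU ≈ -15600 J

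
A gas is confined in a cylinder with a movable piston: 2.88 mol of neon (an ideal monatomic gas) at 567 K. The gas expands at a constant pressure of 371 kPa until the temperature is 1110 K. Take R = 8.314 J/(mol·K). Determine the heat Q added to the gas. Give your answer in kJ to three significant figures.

Isobaric: W = nRΔT = (2.88)(8.314)(543) = 13002 J.
ΔU = nCᵥΔT with Cᵥ = 3R/2: ΔU = (2.88)(12.47)(543) = 19503 J.
Q = ΔU + W = 19503 + 13002 = 32504 J.

Q ≈ 32.5 kJ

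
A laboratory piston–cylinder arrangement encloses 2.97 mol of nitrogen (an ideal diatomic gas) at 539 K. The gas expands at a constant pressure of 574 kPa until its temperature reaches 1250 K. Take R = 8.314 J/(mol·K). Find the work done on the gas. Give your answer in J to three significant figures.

W ≈ -17600 J

Isobaric: W = P ΔV = nR ΔT.
W = (2.97)(8.314)(1250 − 539) = 17556 J.
Work on gas = −W_by = -17556 J.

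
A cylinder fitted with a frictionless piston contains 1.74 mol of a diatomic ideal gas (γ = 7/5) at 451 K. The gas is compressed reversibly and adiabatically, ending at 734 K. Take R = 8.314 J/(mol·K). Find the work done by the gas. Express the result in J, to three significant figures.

W ≈ -10200 J

Adiabatic ⇒ Q = 0, so W_by = −ΔU = nCᵥ(T₁ − T₂).
Cᵥ = 5R/2 = 20.79 J/(mol·K).
W = (1.74)(20.79)(451 − 734) = -10235 J.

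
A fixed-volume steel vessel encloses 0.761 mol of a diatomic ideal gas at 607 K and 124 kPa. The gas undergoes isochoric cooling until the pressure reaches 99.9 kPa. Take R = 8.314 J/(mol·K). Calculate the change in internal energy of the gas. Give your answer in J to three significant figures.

ΔU ≈ -1870 J

Constant volume ⇒ W = 0, so Q = ΔU = nCᵥΔT with Cᵥ = 5R/2 = 20.79 J/(mol·K).
At constant V, T₂/T₁ = P₂/P₁ ⇒ ΔT = T₁(P₂/P₁ − 1) = 607·(99.9/124 − 1) = -118 K.
ΔU = (0.761)(20.79)(-118) = -1866 J.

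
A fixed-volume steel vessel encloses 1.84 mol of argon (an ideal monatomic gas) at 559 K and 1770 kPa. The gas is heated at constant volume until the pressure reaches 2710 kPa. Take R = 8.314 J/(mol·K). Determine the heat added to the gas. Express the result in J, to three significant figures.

Constant volume ⇒ W = 0, so Q = ΔU = nCᵥΔT with Cᵥ = 3R/2 = 12.47 J/(mol·K).
At constant V, T₂/T₁ = P₂/P₁ ⇒ ΔT = T₁(P₂/P₁ − 1) = 559·(2710/1770 − 1) = 296.9 K.
ΔU = (1.84)(12.47)(296.9) = 6812 J.

Q ≈ 6810 J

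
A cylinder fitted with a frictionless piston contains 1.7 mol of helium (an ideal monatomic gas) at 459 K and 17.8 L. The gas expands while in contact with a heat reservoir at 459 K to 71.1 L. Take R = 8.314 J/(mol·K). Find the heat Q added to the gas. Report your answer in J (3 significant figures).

Isothermal ⇒ ΔU = 0, so Q = W = nRT ln(V₂/V₁).
Q = (1.7)(8.314)(459) ln(71.1/17.8) = 6487 × 1.385 = 8984 J.

Q ≈ 8980 J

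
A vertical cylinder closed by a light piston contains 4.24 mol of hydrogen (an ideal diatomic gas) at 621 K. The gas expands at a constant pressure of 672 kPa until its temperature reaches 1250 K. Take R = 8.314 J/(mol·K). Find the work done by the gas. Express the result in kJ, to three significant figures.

W ≈ 22.2 kJ

Isobaric: W = P ΔV = nR ΔT.
W = (4.24)(8.314)(1250 − 621) = 22173 J.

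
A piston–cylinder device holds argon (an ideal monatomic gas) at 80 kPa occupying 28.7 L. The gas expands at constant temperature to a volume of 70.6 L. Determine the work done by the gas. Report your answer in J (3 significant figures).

W ≈ 2070 J

Isothermal: W = nRT ln(V₂/V₁) = P₁V₁ ln(V₂/V₁).
P₁V₁ = (80 kPa)(28.7 L) = 2296 J.
W = 2296 × ln(70.6/28.7) = 2296 × 0.9001
W_by_gas = 2067 J.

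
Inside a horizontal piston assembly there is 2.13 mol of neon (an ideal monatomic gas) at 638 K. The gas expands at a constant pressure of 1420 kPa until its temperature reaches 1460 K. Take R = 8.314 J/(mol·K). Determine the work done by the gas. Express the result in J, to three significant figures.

W ≈ 14600 J

Isobaric: W = P ΔV = nR ΔT.
W = (2.13)(8.314)(1460 − 638) = 14557 J.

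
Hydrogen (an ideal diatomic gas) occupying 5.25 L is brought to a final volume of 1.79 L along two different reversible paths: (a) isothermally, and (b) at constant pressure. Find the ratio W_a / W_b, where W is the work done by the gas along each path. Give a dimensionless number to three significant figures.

W_a / W_b ≈ 1.63

Path (a) isothermal: W = P₁V₁ ln(V₂/V₁) → W_a/(P₁V₁) = -1.076.
Path (b) isobaric: W = P₁(V₂ − V₁) → W_b/(P₁V₁) = -0.659.
W_a / W_b = -1.076 / -0.659 = 1.633.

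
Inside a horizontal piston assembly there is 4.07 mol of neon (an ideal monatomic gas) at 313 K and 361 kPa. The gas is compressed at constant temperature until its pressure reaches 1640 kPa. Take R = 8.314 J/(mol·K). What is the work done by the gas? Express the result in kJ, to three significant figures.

W ≈ -16.0 kJ

Isothermal process: W = nRT ln(V₂/V₁) = nRT ln(P₁/P₂).
W = (4.07)(8.314)(313) × ln(361/1640)
  = 10591 × ln(0.2201) = 10591 × -1.514
W_by_gas = -16031 J.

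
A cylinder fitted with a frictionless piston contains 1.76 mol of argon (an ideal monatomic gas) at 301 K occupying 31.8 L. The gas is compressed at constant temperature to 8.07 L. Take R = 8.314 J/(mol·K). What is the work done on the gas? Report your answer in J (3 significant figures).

W ≈ 6040 J

Isothermal: W = nRT ln(V₂/V₁).
W = (1.76)(8.314)(301) × ln(8.07/31.8)
  = 4404 × -1.371
W_by_gas = -6040 J; work on gas = −W_by = 6040 J.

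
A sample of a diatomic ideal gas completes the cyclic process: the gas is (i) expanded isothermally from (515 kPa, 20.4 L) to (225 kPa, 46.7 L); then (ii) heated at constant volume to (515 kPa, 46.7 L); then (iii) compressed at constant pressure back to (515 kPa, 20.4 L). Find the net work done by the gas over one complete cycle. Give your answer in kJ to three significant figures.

W_net ≈ -4.84 kJ

Leg (i): W = PᵢVᵢ ln(V_f/Vᵢ) = (10506) ln(46.7/20.4) = 8701 J.
Leg (ii): W = 0.
Leg (iii): W = PΔV = (515)(20.4 − 46.7) = -13545 J.
W_net = 8701 − 13545 = -4843 J.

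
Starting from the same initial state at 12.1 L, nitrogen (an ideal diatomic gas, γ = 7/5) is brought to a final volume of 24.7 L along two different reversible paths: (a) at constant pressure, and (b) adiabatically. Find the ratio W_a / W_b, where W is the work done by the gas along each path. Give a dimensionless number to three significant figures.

Path (a) isobaric: W = P₁(V₂ − V₁) → W_a/(P₁V₁) = 1.041.
Path (b) adiabatic: W = P₁V₁(1 − (V₁/V₂)^(γ−1))/(γ−1) → W_b/(P₁V₁) = 0.6208.
W_a / W_b = 1.041 / 0.6208 = 1.677.

W_a / W_b ≈ 1.68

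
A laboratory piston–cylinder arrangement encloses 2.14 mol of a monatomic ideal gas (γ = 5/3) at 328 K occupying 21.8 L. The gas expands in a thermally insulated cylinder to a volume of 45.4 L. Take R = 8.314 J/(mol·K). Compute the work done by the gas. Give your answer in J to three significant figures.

W ≈ 3390 J

Adiabatic: TV^(γ−1) = const with γ = 5/3.
T₂ = T₁ (V₁/V₂)^(γ−1) = 328 × (21.8/45.4)^0.667 = 328 × 0.6132 = 201.1 K.
W_by = nCᵥ(T₁ − T₂) = (2.14)(12.47)(328 − 201.1) = 3386 J.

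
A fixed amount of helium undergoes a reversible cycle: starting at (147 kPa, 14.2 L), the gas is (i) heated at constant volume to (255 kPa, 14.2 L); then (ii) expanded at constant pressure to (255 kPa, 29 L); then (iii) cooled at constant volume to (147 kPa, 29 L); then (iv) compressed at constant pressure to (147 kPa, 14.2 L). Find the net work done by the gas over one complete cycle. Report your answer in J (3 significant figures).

W_net ≈ 1600 J

Constant-volume legs do no work.
W(ii) = (255)(29 − 14.2) = 3774 J; W(iv) = (147)(14.2 − 29) = -2176 J.
W_net = 3774 − 2176 = 1598 J (the clockwise enclosed area).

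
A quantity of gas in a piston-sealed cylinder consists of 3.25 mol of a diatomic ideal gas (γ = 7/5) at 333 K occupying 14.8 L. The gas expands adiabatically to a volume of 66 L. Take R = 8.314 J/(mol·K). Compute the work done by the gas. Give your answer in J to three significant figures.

W ≈ 10100 J

Adiabatic: TV^(γ−1) = const with γ = 7/5.
T₂ = T₁ (V₁/V₂)^(γ−1) = 333 × (14.8/66)^0.4 = 333 × 0.5499 = 183.1 K.
W_by = nCᵥ(T₁ − T₂) = (3.25)(20.79)(333 − 183.1) = 10125 J.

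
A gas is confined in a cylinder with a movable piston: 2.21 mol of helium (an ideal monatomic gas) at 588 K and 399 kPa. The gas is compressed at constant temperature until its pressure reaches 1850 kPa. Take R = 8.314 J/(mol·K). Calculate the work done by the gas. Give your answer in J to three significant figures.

Isothermal process: W = nRT ln(V₂/V₁) = nRT ln(P₁/P₂).
W = (2.21)(8.314)(588) × ln(399/1850)
  = 10804 × ln(0.2157) = 10804 × -1.534
W_by_gas = -16573 J.

W ≈ -16600 J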